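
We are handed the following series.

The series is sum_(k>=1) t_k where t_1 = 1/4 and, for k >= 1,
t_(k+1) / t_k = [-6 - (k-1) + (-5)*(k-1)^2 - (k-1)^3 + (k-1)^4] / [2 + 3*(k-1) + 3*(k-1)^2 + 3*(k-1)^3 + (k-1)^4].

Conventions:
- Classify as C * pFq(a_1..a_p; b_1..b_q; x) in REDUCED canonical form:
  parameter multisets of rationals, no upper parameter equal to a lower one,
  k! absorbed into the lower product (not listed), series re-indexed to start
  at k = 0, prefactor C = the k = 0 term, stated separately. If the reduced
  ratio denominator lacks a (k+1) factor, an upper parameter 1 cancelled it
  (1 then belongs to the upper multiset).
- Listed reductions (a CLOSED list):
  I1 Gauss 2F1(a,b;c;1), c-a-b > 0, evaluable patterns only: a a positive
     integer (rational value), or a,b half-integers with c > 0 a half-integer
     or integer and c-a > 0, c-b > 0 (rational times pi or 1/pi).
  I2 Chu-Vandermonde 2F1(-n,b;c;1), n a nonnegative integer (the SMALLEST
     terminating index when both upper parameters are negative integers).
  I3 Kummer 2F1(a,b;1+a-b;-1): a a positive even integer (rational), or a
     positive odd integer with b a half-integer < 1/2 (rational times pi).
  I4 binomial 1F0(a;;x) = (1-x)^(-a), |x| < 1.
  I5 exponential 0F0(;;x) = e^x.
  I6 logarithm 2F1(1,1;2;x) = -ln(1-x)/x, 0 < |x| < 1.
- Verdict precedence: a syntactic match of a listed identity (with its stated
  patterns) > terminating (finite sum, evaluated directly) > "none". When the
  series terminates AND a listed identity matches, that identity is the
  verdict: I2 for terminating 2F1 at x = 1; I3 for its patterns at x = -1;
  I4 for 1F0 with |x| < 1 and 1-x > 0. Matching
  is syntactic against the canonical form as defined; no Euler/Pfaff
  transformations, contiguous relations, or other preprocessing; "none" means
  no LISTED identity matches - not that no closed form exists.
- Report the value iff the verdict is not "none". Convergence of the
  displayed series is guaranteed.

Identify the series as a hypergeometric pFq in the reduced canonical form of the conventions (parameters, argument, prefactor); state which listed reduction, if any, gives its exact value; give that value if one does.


Prefactor 1/4, argument 1: 1F0 with upper {-3} over lower {-}. Verdict: terminating (-3 upstairs). 4 nonzero terms in all; added directly. Its exact value is 0.

The tell: t_0 = 1/4 here, and roots of the ratio polynomials (prefactor 1/4) are the negated parameters.
Term ratio: r(k) = 1 * (k-3) / [(k+1)] ; factor over Q: parameters, x = 1, and C = 1/4.


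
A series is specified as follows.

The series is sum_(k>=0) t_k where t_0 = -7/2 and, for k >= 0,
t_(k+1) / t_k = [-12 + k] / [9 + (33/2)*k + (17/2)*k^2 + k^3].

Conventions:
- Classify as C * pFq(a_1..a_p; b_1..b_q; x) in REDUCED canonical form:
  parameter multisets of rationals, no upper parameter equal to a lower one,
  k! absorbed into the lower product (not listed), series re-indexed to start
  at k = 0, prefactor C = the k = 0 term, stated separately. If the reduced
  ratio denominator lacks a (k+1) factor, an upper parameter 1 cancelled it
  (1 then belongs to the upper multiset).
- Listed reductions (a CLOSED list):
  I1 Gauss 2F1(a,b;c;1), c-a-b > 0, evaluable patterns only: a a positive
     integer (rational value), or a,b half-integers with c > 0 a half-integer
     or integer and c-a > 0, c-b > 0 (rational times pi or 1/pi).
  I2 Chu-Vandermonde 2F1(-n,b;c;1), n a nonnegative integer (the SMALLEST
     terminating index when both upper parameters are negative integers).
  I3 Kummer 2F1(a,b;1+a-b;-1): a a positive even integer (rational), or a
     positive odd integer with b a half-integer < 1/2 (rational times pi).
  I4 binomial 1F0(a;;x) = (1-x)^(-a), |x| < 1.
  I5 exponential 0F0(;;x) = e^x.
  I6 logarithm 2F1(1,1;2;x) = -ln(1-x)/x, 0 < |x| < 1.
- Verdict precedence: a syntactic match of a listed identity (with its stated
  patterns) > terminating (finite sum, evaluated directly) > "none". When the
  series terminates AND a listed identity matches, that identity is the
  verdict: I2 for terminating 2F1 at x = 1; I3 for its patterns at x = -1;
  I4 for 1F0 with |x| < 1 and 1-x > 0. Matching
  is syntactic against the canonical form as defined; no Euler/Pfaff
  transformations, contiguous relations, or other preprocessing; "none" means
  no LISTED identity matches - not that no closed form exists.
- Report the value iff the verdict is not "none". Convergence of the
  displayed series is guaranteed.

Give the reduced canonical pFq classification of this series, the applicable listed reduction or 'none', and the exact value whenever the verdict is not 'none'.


Reduced: x = 1, 1F2, upper = {-12}, lower = {3/2, 6}, C = -7/2. Verdict: terminating at k = 12: the factor (-12)_k kills every later term; summing the 13 survivors is exact. Value: -31482000043119372793/233512430162167406250.

First insight: t_0 being -7/2, factor the ratio over Q (C = -7/2): negated roots = parameters.
Adjacent-term ratio: r(k) = 1 * (k-12) / [(k+3/2) (k+6) (k+1)] ; factor over Q: parameters, x = 1, and C = -7/2.


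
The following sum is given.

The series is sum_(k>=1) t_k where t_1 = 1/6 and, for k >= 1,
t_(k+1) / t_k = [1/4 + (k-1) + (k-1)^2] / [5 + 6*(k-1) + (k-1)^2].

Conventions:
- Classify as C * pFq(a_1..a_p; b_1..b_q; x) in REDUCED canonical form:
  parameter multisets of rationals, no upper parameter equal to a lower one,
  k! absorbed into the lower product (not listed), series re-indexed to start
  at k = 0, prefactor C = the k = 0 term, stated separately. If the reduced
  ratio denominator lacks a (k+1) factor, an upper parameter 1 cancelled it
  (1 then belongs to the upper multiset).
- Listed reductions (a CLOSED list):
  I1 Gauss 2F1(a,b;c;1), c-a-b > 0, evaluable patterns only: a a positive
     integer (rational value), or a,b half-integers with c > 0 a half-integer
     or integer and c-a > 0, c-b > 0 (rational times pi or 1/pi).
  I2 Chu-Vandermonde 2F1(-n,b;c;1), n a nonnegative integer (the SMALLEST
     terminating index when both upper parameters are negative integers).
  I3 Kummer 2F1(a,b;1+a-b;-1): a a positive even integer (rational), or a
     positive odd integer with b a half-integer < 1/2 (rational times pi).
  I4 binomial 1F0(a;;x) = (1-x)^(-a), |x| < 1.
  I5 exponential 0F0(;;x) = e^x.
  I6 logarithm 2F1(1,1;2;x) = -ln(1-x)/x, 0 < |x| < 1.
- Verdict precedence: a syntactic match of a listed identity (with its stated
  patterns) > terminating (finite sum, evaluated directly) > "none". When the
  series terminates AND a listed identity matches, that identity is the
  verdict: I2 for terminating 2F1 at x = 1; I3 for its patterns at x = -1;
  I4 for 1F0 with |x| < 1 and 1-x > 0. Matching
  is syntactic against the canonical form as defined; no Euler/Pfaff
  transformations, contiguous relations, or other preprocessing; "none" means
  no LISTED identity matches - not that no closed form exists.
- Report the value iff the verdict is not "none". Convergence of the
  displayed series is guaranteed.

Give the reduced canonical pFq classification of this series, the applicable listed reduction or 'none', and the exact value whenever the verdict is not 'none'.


With C = 1/6: the canonical form is 2F1(1/2, 1/2; 5; 1). Verdict: the half-integer Gauss pattern (I1) applies (x = 1; upper {1/2, 1/2} half-integers, c = 5 in the evaluable pattern). Hence: (2048/3675) / pi.

Key step: t_0 = 1/6 here, and factor the ratio over Q (prefactor 1/6): negated roots = parameters.
Consecutive-term ratio: r(k) = 1 * (k+1/2) (k+1/2) / [(k+5) (k+1)] - rational in k, leading ratio 1; with t_0 = 1/6, classification follows.


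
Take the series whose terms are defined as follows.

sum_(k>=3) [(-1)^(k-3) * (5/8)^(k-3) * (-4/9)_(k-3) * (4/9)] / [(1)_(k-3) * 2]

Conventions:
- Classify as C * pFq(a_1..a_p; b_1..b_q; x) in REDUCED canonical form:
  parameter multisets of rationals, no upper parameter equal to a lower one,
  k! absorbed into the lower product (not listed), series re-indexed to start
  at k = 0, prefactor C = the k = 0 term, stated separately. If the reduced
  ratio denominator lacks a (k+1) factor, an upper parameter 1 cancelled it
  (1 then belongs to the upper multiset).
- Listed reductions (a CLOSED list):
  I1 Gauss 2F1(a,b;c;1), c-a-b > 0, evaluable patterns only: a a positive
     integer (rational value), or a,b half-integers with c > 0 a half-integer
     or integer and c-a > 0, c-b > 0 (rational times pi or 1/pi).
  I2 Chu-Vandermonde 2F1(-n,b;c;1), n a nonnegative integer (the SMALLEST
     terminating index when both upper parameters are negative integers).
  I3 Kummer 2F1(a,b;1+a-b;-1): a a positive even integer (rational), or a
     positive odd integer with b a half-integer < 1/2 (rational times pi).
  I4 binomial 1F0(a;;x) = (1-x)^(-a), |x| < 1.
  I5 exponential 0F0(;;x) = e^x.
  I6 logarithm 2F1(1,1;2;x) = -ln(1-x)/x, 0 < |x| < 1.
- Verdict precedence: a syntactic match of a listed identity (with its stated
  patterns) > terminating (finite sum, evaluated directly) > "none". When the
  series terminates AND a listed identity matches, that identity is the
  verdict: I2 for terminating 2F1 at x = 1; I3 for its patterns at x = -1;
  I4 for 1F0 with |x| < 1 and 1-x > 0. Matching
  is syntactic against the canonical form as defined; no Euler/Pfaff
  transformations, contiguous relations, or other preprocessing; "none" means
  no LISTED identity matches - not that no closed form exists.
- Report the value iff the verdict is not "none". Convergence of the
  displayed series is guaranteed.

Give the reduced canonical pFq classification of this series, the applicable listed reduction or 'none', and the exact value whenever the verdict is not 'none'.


Canonical form: C = 2/9 times 1F0 with upper {-4/9}, lower {-}, x = -5/8. Verdict: binomial (I4) applies (the 1F0 binomial series: exponent 4/9, x = -5/8). Value: (2/9) * (13/8)^(4/9).

Key step: from the first term 2/9: the constant factors (prefactor 2/9) combine into one prefactor.
Adjacent-term ratio: r(k) = (-5/8) * (k-4/9) / [(k+1)] ; factor over Q: parameters, x = (-5/8), and C = 2/9.


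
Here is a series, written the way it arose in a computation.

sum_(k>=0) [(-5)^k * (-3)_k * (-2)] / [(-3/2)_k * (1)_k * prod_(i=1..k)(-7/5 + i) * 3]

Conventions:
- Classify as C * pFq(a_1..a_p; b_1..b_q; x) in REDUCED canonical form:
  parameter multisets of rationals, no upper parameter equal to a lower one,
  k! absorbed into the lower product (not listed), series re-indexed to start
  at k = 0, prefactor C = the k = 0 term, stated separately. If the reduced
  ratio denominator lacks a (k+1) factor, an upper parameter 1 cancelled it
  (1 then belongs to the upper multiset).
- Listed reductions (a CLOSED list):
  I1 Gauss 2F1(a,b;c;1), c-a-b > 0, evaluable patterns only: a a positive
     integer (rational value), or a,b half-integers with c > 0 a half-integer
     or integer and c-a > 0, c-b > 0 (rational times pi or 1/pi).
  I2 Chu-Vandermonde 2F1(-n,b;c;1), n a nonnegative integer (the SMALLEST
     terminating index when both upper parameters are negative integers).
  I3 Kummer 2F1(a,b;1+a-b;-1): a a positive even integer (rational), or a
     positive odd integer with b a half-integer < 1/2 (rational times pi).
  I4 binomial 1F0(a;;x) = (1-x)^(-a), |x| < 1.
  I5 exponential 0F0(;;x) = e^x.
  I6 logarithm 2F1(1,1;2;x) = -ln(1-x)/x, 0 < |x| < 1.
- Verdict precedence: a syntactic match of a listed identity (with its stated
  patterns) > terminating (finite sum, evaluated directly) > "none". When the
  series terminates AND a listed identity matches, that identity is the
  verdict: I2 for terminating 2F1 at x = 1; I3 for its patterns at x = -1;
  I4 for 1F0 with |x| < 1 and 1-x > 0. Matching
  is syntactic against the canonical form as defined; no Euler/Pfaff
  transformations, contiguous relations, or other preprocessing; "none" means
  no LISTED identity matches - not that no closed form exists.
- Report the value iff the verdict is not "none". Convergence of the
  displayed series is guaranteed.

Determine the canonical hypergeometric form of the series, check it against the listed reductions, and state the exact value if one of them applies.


Prefactor -2/3, argument -5: 1F2 with upper {-3} over lower {-3/2, -2/5}. Verdict: terminating at k = 3: the factor (-3)_k kills every later term; summing the 4 survivors is exact. Its exact value is 22657/27.

First insight: x = (-5) and (1)_k (C = -2/3, x = -5) is k! itself.
Consecutive-term ratio: r(k) = (-5) * (k-3) / [(k-3/2) (k-2/5) (k+1)] - poly over poly, x = (-5) from leading terms; C = -2/3 at k = 0.


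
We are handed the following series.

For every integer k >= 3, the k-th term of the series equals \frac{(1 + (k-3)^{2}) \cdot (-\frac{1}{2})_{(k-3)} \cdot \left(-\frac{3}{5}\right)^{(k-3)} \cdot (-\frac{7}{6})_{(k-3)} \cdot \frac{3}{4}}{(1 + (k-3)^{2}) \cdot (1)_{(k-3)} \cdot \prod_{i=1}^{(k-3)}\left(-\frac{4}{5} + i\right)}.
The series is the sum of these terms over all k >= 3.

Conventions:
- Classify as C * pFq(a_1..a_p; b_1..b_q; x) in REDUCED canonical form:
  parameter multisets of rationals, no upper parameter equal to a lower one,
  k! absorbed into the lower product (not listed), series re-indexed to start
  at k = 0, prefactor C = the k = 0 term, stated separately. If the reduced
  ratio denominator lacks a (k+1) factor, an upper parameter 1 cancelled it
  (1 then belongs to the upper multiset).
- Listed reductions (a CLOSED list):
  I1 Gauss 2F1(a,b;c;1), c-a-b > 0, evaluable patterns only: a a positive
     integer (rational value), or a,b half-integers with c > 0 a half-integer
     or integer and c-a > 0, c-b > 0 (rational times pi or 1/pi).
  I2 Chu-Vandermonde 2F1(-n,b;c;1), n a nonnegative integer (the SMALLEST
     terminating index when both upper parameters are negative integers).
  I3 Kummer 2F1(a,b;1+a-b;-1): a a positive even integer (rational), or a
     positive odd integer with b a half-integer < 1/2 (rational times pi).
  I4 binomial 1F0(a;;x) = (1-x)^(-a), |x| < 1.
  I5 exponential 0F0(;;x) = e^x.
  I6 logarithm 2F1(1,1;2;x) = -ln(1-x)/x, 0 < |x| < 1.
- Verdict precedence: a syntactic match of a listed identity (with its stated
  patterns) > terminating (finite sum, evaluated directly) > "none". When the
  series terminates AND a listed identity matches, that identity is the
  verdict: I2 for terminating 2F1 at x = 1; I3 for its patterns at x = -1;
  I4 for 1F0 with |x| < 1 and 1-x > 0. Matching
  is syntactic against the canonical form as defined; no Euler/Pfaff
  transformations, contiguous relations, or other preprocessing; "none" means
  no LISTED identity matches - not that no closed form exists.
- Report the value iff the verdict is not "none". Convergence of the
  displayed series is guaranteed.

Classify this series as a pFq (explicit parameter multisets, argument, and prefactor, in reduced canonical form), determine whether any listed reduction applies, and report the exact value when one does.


With C = \frac{3}{4}: the canonical form is 2F1(-\frac{7}{6}, -\frac{1}{2}; \frac{1}{5}; -\frac{3}{5}). Verdict: none (x = -\frac{3}{5}): each listed identity misses the multisets {-\frac{7}{6}, -\frac{1}{2}} ; {\frac{1}{5}}.

The tell: t_0 = \frac{3}{4} here, and k^2 + 1 divides numerator and denominator alike; C = 3/4 after cancelling.
Adjacent-term ratio: r(k) = -\frac{3}{5} * (k-\frac{7}{6}) (k-\frac{1}{2}) / [(k+\frac{1}{5}) (k+1)] - rational in k, leading ratio -\frac{3}{5}; with t_0 = \frac{3}{4}, classification follows.


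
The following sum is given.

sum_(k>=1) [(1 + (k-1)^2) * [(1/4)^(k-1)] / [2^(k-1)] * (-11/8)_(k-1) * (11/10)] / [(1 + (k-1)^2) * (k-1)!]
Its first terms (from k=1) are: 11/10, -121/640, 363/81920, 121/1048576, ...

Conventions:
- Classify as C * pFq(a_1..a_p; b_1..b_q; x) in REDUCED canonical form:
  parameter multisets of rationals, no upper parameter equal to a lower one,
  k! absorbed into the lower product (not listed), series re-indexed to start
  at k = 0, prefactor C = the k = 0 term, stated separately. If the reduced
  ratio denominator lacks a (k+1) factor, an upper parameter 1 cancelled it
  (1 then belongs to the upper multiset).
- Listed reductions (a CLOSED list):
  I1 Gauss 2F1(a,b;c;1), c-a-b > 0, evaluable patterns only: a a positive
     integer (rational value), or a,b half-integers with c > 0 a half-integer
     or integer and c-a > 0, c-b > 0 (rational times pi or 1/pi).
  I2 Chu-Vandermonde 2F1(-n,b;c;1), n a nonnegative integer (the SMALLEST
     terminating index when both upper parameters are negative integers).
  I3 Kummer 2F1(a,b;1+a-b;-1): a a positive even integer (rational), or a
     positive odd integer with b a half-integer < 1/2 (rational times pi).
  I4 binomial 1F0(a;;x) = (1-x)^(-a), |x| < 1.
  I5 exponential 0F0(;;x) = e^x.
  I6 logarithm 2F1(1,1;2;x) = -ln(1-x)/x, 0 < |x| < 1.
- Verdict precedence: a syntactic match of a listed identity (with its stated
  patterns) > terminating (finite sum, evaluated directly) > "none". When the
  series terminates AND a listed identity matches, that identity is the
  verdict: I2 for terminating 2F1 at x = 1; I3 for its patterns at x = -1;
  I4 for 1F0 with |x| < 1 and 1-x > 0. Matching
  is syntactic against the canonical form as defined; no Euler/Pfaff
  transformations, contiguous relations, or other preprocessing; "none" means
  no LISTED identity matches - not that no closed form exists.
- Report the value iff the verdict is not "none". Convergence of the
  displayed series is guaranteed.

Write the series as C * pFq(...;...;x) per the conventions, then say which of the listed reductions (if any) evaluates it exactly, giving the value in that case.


x = 1/8 here; the reduced form reads 1F0, upper {-11/8}, lower {-}, C = 11/10. Verdict at x = 1/8: the binomial series (I4) matches (the 1F0 binomial series: exponent 11/8, x = 1/8). Sum: (11/10) * (7/8)^(11/8).

Structural cue: t_0 being 11/10, striking the common factor k^2 + 1 reduces the term (prefactor 11/10).
Term ratio: r(k) = (1/8) * (k-11/8) / [(k+1)] - poly over poly, x = (1/8) from leading terms; C = 11/10 at k = 0.


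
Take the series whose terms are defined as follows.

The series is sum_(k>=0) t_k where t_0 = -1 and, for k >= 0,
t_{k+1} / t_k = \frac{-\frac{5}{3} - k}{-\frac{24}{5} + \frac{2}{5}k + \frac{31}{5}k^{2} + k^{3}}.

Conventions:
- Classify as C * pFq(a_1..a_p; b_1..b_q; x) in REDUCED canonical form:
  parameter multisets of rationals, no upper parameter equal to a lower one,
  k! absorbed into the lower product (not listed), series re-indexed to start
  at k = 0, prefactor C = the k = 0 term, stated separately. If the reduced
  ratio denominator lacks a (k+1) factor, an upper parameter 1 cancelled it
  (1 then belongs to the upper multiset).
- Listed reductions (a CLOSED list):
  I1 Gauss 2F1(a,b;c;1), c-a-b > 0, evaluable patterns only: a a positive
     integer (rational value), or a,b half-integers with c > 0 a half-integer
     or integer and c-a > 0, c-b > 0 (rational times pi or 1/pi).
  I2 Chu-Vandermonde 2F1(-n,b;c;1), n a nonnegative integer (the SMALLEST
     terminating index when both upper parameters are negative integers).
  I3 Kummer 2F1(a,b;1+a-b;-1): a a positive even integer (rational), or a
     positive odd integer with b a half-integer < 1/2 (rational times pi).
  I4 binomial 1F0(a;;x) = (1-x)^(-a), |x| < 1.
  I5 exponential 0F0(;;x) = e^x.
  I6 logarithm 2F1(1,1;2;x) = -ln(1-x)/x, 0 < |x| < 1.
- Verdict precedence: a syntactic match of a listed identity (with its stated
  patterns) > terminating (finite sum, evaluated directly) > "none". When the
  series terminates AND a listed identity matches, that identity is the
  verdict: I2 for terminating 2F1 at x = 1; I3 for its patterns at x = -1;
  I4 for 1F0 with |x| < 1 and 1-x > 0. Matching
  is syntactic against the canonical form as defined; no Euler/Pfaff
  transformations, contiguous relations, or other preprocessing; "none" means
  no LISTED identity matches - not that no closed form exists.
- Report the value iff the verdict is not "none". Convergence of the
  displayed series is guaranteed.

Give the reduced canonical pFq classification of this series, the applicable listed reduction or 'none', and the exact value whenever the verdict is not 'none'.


Reduced: x = -1, 1F2, upper = {\frac{5}{3}}, lower = {-\frac{4}{5}, 6}, C = -1. Verdict: none. No listed pattern accepts 1F2(\frac{5}{3}; -\frac{4}{5}, 6; -1).

Key observation: t_0 = -1 here, and factor the ratio over Q (C = -1): negated roots = parameters.
Adjacent-term ratio: r(k) = -1 * (k+\frac{5}{3}) / [(k-\frac{4}{5}) (k+6) (k+1)] - rational in k. x = -1; t_0 = -1; negate the roots.


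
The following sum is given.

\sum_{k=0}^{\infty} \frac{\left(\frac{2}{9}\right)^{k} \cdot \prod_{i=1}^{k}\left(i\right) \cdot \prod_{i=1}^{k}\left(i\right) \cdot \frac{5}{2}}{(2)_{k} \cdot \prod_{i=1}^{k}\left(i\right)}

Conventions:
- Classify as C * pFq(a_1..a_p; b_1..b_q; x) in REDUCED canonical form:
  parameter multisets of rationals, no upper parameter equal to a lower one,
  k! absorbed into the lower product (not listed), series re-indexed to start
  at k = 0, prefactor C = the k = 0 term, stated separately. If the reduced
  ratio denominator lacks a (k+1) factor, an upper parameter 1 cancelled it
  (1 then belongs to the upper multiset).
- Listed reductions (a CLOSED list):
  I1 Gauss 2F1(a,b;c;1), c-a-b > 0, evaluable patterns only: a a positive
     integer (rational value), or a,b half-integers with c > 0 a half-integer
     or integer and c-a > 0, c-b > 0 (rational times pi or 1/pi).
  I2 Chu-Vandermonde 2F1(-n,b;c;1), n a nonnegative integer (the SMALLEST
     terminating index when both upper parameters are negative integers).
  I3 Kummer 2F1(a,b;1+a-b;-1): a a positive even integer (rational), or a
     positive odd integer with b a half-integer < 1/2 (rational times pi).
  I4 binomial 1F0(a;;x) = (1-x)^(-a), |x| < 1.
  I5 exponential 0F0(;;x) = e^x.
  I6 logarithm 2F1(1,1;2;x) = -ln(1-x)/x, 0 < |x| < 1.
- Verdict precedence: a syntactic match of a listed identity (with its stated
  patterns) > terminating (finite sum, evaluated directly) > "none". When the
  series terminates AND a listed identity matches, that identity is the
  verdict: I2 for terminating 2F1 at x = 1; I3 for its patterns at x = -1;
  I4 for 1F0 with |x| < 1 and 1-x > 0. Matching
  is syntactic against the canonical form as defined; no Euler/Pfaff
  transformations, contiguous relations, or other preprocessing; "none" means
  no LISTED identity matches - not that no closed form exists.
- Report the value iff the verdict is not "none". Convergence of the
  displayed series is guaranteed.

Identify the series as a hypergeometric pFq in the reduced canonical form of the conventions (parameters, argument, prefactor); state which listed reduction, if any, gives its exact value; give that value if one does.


Canonical form: C = \frac{5}{2} times 2F1 with upper {1, 1}, lower {2}, x = \frac{2}{9}. Verdict at x = \frac{2}{9}: the I6 logarithm reduction matches (the logarithm: parameters (1,1;2), x = \frac{2}{9}). Exact value: \left(-\frac{45}{4}\right) \cdot \ln\left(\frac{7}{9}\right).

First insight: t_0 being \frac{5}{2}, the running product (C = 5/2) telescopes to a rising factorial.
Term ratio: r(k) = \frac{2}{9} * (k+1) (k+1) / [(k+2) (k+1)] - rational in k, leading ratio \frac{2}{9}; with t_0 = \frac{5}{2}, classification follows.


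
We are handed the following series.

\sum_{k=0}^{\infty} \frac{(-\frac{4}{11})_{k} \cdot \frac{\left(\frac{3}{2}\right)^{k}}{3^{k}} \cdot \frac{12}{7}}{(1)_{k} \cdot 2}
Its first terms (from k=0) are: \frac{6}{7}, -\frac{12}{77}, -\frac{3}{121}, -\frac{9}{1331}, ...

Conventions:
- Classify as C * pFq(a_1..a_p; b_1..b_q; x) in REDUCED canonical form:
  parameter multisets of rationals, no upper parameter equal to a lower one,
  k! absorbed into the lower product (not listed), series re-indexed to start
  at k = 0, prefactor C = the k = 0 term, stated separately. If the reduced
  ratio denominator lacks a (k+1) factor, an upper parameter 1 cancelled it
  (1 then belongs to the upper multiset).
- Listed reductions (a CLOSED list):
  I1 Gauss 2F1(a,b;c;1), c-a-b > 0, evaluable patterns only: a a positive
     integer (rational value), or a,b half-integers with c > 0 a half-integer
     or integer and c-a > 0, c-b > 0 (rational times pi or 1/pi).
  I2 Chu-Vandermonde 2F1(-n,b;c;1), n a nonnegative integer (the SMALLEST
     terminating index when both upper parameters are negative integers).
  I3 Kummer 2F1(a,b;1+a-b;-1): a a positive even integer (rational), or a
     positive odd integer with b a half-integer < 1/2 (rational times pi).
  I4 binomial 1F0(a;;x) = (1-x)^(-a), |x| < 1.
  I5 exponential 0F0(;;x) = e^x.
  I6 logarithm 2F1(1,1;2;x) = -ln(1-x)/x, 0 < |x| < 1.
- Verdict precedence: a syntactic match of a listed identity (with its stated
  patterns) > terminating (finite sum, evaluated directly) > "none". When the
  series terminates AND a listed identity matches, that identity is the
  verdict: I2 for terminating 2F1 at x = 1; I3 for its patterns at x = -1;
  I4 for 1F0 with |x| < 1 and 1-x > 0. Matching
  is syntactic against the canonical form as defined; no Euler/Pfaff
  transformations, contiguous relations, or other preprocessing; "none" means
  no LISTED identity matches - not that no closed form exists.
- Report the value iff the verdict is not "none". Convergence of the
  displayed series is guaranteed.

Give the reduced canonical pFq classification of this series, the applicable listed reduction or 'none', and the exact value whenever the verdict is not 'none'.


Canonical form: C = \frac{6}{7} times 1F0 with upper {-\frac{4}{11}}, lower {-}, x = \frac{1}{2}. Verdict: the binomial series (I4) matches (the 1F0 binomial series: exponent 4/11, x = \frac{1}{2}). Value: \frac{6}{7} \cdot \left(\frac{1}{2}\right)^{\frac{4}{11}}.

First insight: with t_0 = \frac{6}{7}, (1)_k (C = 6/7, x = 1/2) is k! itself.
Term ratio: r(k) = \frac{1}{2} * (k-\frac{4}{11}) / [(k+1)] - rational; roots negated = parameters, x = \frac{1}{2}, C = \frac{6}{7}.


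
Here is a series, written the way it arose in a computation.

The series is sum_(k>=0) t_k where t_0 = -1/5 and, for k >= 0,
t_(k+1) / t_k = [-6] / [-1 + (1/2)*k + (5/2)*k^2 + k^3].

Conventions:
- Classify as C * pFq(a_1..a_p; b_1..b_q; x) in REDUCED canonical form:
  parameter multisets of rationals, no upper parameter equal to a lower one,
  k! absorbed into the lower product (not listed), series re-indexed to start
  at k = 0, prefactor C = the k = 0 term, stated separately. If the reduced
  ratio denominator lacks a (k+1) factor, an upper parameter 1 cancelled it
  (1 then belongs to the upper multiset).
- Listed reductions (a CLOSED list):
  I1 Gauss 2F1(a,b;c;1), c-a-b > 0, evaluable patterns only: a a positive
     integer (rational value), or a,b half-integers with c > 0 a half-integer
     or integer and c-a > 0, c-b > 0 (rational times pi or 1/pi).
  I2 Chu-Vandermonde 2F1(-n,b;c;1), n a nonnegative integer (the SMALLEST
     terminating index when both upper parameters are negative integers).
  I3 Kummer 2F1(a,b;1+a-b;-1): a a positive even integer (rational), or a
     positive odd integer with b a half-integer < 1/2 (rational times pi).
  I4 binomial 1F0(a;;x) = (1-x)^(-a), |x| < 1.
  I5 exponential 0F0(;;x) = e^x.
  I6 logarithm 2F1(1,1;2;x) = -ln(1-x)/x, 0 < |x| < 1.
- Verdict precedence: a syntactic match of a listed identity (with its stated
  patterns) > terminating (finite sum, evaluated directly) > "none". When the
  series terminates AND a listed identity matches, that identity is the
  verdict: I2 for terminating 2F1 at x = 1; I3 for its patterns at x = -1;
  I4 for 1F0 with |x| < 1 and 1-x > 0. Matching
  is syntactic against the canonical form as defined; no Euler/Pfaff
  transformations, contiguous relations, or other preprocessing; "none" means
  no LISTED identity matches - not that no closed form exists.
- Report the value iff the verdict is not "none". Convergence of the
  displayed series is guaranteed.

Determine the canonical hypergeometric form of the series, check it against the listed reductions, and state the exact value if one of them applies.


With C = -1/5: the canonical form is 0F2(-; -1/2, 2; -6). Verdict: none - this 0F2 at x = -6 matches no listed pattern, and upper {-} holds no stopper.

Structural cue: from the first term -1/5: the expanded ratio factors over Q; C = -1/5, roots give parameters.
Term ratio: r(k) = (-6) * 1 / [(k-1/2) (k+2) (k+1)] - poly over poly, x = (-6) from leading terms; C = -1/5 at k = 0.


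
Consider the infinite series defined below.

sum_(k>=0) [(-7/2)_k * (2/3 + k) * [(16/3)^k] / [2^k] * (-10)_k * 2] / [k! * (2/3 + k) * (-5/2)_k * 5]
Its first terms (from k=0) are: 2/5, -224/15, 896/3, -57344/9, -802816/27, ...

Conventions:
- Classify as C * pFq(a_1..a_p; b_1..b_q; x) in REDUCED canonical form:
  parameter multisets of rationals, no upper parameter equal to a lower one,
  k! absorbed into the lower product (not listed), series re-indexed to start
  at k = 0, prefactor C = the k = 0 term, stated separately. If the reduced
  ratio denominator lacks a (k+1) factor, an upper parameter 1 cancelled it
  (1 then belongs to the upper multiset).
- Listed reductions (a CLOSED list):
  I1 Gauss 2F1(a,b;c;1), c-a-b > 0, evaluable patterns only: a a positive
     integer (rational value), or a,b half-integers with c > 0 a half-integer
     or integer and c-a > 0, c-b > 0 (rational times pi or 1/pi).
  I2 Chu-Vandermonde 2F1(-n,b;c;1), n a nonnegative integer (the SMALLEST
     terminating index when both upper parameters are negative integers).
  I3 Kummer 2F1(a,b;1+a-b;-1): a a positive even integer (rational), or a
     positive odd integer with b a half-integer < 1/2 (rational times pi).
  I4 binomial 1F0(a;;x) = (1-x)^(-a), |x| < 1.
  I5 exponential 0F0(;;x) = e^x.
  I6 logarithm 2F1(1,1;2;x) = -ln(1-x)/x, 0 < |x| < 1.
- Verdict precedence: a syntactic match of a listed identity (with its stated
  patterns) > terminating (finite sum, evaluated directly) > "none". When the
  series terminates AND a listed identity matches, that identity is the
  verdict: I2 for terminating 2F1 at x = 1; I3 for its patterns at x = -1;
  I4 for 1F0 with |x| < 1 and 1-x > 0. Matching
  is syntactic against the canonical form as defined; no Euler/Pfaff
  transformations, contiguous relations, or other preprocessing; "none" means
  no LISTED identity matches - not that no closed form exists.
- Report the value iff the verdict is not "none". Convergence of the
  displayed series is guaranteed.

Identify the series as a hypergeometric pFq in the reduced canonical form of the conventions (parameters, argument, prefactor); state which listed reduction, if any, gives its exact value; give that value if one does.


The tell: with t_0 = 2/5, the constant factors (C = 2/5) combine into one prefactor.
Ratio: r(k) = (8/3) * (k-10) (k-7/2) / [(k-5/2) (k+1)] - rational in k. x = (8/3); t_0 = 2/5; negate the roots.

At argument 8/3: a 2F1 with upper {-10, -7/2}, lower {-5/2}, scaled by C = 2/5. Verdict: terminating - the sum ends at index 10 because -10 is a negative integer; exact evaluation follows. Exact value: -959413329682/42220035.


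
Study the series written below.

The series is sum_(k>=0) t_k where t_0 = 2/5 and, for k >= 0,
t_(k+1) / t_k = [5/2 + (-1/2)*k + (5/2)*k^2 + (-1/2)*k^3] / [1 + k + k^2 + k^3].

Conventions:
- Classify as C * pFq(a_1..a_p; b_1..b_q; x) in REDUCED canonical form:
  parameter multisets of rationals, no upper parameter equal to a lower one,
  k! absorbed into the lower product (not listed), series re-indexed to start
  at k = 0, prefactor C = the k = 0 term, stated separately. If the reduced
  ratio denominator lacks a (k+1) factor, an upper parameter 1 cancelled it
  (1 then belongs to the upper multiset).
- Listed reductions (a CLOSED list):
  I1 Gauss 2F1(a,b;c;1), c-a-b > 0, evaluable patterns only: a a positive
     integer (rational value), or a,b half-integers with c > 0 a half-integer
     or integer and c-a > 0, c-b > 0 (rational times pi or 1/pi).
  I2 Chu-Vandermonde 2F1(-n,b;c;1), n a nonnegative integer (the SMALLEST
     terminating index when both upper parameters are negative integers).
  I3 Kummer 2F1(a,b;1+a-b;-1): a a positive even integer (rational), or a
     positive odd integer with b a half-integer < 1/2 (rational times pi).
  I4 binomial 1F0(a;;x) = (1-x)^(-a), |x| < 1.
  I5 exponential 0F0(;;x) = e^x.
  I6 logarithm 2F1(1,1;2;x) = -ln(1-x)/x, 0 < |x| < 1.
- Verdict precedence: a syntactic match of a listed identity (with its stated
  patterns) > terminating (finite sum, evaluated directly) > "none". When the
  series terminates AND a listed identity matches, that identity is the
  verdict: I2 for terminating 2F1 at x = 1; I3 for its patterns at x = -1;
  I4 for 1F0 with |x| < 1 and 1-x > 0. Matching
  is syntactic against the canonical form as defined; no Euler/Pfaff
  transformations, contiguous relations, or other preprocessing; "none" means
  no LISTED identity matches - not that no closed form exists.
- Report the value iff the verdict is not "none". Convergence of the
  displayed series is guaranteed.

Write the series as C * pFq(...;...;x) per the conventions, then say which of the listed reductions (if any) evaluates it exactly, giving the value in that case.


Structural cue: t_0 = 2/5 here, and factor the ratio over Q (prefactor 2/5): negated roots = parameters.
Ratio: r(k) = (-1/2) * (k-5) / [(k+1)] - rational in k, leading ratio (-1/2); with t_0 = 2/5, classification follows.

Canonical form: C = 2/5 times 1F0 with upper {-5}, lower {-}, x = -1/2. Verdict (x = -1/2): the I4 binomial reduction applies (the 1F0 binomial series: exponent 5, x = -1/2). Hence: 243/80.


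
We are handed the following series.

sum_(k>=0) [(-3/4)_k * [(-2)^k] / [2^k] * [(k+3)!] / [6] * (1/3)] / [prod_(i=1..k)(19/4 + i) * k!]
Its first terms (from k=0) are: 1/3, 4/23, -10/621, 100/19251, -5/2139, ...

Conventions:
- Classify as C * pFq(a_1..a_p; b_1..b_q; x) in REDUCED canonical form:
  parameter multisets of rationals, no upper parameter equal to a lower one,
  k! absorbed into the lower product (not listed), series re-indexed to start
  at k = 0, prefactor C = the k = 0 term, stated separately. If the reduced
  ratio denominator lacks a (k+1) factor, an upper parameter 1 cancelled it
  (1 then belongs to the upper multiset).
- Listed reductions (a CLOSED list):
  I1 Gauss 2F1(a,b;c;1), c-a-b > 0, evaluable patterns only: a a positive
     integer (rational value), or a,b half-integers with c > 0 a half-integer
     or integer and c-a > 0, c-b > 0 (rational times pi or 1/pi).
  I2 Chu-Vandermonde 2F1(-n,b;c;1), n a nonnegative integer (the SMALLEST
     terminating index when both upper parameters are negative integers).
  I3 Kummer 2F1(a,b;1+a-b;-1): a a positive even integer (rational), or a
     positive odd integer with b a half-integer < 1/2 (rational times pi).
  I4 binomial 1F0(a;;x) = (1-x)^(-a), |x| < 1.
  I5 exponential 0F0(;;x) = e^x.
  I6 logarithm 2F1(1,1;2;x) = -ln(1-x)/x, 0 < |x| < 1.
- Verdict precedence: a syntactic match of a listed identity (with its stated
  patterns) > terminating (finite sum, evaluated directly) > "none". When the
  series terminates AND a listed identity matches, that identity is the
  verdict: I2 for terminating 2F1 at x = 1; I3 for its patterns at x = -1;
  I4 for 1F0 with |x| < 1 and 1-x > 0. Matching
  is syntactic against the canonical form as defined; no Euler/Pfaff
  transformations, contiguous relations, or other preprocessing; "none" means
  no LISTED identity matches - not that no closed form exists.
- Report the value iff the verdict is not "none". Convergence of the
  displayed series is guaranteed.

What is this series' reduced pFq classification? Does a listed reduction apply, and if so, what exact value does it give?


At argument -1: a 2F1 with upper {-3/4, 4}, lower {23/4}, scaled by C = 1/3. Verdict: this is Kummer (I3) (x = -1; c = 23/4 equals 1+a-b for upper {-3/4, 4}: listed pattern). Value: 95/192.

Key step: from the first term 1/3: the lower running product (C = 1/3) is a rising factorial.
Consecutive-term ratio: r(k) = (-1) * (k-3/4) (k+4) / [(k+23/4) (k+1)] - rational; roots negated = parameters, x = (-1), C = 1/3.


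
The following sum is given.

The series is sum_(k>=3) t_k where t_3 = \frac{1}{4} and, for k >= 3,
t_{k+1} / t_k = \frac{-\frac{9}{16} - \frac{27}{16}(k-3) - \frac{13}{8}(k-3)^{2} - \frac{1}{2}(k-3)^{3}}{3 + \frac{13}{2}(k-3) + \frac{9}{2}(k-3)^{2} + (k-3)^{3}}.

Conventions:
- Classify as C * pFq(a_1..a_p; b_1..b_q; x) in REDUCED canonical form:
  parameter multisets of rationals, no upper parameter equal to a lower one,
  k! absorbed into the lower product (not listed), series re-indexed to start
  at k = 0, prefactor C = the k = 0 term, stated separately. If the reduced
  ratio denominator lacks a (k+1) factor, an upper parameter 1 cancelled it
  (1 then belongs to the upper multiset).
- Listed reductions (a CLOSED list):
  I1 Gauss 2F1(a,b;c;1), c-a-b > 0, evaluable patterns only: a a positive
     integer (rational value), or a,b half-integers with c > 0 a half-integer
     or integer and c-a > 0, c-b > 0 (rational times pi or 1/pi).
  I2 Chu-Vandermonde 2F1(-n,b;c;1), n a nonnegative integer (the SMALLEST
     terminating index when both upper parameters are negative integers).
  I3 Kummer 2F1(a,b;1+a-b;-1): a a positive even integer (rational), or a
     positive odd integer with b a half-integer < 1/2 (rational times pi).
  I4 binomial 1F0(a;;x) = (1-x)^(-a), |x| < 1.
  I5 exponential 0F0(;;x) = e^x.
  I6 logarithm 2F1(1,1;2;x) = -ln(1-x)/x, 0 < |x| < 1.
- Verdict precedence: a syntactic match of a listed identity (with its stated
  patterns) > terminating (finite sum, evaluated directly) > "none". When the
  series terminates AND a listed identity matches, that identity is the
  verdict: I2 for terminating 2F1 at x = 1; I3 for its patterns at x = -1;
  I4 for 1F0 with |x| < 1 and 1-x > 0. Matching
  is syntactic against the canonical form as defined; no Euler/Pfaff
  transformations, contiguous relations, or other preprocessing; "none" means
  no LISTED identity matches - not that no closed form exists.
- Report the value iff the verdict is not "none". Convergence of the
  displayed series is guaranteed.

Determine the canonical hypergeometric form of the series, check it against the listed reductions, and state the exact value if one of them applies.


Canonical form: C = \frac{1}{4} times 2F1 with upper {\frac{3}{4}, 1}, lower {2}, x = -\frac{1}{2}. Verdict: none. Every listed pattern misses the 2F1 form at -\frac{1}{2}, upper {\frac{3}{4}, 1}.

Key step: from the first term \frac{1}{4}: roots of the ratio polynomials (C = 1/4, x = -1/2) are the negated parameters.
Ratio: r(k) = -\frac{1}{2} * (k+\frac{3}{4}) (k+1) / [(k+2) (k+1)] - rational in k, leading ratio -\frac{1}{2}; with t_0 = \frac{1}{4}, classification follows.


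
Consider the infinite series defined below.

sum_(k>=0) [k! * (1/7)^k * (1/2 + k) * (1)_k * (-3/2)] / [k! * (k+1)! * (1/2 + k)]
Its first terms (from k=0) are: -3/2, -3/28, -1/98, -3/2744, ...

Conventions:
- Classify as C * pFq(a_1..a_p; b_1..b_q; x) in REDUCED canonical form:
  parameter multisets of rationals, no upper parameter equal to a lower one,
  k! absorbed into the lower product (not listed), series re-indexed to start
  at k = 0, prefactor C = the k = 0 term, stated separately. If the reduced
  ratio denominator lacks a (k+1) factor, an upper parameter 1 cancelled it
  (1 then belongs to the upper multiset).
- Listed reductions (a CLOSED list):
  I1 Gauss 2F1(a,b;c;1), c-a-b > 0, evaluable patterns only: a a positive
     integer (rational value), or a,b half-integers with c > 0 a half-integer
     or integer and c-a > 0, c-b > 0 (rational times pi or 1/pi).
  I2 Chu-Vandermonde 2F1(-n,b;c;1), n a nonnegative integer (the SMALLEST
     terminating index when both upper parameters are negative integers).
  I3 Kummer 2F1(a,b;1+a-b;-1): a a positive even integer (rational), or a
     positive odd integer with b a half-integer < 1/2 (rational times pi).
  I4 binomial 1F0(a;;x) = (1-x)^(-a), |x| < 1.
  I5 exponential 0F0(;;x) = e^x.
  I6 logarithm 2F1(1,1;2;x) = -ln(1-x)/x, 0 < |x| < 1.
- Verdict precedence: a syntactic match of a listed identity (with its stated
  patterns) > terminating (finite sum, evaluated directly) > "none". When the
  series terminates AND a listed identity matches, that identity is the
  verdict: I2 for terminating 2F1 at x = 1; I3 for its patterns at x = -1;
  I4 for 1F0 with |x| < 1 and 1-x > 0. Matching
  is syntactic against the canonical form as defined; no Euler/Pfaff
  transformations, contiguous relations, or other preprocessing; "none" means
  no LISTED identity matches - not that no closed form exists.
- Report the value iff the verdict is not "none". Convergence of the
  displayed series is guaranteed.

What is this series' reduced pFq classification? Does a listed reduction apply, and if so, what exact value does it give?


Prefactor -3/2, argument 1/7: 2F1 with upper {1, 1} over lower {2}. Verdict: the I6 logarithm reduction applies (the logarithm: parameters (1,1;2), x = 1/7). Sum: (21/2) * ln(6/7).

First insight: t_0 = -3/2 here, and striking the common factor k + 1/2 reduces the term (C = -3/2, x = 1/7).
Step ratio: r(k) = (1/7) * (k+1) (k+1) / [(k+2) (k+1)] - poly over poly, x = (1/7) from leading terms; C = -3/2 at k = 0.
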